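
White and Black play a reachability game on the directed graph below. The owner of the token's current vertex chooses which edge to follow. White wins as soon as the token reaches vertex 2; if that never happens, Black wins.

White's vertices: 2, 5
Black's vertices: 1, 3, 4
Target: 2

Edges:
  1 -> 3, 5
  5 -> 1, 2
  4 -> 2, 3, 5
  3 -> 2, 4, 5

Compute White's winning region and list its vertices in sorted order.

2, 5

A0 = {2}
A1: add {5} — 5 (White) has 5→2.
A2 = A1; e.g. 1 (Black) can still go to 3. Fixed point.
White's winning region = {2, 5}.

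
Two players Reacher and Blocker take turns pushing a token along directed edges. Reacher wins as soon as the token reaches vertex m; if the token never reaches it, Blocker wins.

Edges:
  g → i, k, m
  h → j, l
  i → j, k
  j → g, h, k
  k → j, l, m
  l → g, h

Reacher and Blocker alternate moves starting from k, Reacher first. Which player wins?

Reacher

Track states (vertex, player-to-move).
A0 = {(m,Reacher), (m,Blocker)}
A1: add {(g,Reacher), (k,Reacher)}.
(k,Reacher) ∈ A1 ⇒ Reacher forces the target.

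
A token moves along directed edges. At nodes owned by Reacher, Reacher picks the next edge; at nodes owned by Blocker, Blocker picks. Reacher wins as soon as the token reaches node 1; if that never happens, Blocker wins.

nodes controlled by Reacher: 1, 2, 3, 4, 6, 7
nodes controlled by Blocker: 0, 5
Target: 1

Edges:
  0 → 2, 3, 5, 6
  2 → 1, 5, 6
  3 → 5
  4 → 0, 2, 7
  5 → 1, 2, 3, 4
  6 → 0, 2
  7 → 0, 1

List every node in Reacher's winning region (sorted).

A0 = {1}
A1: add {2, 7} — 2 (Reacher) has 2→1; 7 (Reacher) has 7→1.
A2: add {4, 6} — 4 (Reacher) has 4→2; 6 (Reacher) has 6→2.
A3 = A2; e.g. 0 (Blocker) can still go to 3. Fixed point.
Reacher's winning region = {1, 2, 4, 6, 7}.

1, 2, 4, 6, 7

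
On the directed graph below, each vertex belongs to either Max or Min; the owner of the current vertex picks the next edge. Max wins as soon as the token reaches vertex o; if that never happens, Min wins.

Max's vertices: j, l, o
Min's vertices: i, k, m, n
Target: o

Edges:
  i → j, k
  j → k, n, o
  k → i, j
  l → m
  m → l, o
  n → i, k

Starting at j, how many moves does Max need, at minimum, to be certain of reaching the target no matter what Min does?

A0 = {o}
A1: add {j} — j (Max) has j→o.
A2 = A1; e.g. i (Min) can still go to k. Fixed point.
j enters the attractor at level 1, so Max can force the target in 1 move from there.

1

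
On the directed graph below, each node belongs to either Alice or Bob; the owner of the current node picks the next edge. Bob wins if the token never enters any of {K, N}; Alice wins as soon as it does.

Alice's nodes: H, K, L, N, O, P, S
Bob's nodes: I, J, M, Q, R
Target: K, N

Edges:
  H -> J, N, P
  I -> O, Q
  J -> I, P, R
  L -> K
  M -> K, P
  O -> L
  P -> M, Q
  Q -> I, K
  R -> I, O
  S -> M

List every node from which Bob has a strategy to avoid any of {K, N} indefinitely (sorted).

I, J, M, P, Q, R, S

A0 = {K, N}
A1: add {H, L} — H (Alice) has H→N; L (Alice) has L→K.
A2: add {O} — O (Alice) has O→L.
A3 = A2; e.g. I (Bob) can still go to Q. Fixed point.
Alice's attractor = {H, K, L, N, O}; Bob avoids the target exactly from the complement.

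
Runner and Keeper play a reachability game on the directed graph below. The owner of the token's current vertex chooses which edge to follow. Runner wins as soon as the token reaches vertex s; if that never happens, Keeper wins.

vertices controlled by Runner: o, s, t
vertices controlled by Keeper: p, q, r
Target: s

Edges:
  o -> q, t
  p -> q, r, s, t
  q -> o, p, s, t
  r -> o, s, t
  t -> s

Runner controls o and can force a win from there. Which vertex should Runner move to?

A0 = {s}
A1: add {t} — t (Runner) has t→s.
A2: add {o} — o (Runner) has o→t.
A3: add {r} — r (Keeper): all of {o, s, t} already in.
A4 = A3; e.g. p (Keeper) can still go to q. Fixed point.
From o, successor t is in the attractor (rank 1); the other successor q is not.

t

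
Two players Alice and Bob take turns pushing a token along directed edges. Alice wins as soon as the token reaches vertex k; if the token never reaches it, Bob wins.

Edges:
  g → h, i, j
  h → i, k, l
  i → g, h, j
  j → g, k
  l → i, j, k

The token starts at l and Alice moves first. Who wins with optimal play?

Alice

Track states (vertex, player-to-move).
A0 = {(k,Alice), (k,Bob)}
A1: add {(h,Alice), (j,Alice), (l,Alice)}.
(l,Alice) ∈ A1 ⇒ Alice forces the target.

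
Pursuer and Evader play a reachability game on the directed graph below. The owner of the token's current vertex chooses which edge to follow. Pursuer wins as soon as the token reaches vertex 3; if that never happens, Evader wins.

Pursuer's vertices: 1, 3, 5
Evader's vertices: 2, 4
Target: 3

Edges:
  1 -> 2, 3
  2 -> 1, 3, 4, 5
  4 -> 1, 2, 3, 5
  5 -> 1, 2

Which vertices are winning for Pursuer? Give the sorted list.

1, 3, 5

A0 = {3}
A1: add {1} — 1 (Pursuer) has 1→3.
A2: add {5} — 5 (Pursuer) has 5→1.
A3 = A2; e.g. 2 (Evader) can still go to 4. Fixed point.
Pursuer's winning region = {1, 3, 5}.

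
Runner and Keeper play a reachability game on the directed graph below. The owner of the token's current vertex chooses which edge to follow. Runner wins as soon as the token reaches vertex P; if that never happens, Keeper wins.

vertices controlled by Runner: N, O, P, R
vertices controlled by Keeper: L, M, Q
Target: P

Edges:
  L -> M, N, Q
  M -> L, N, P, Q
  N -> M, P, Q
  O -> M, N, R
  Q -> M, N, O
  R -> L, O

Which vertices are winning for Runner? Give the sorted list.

A0 = {P}
A1: add {N} — N (Runner) has N→P.
A2: add {O} — O (Runner) has O→N.
A3: add {R} — R (Runner) has R→O.
A4 = A3; e.g. L (Keeper) can still go to M. Fixed point.
Runner's winning region = {N, O, P, R}.

N, O, P, R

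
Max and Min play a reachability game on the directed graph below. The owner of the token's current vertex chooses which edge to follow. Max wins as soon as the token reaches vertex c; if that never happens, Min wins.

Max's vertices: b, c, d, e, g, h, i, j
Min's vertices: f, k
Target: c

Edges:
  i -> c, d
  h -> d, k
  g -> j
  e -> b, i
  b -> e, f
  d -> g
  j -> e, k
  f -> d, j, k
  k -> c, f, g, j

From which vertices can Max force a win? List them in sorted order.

b, c, d, e, g, h, i, j

A0 = {c}
A1: add {i} — i (Max) has i→c.
A2: add {e} — e (Max) has e→i.
A3: add {b, j} — b (Max) has b→e; j (Max) has j→e.
A4: add {g} — g (Max) has g→j.
A5: add {d} — d (Max) has d→g.
A6: add {h} — h (Max) has h→d.
A7 = A6; e.g. f (Min) can still go to k. Fixed point.
Max's winning region = {b, c, d, e, g, h, i, j}.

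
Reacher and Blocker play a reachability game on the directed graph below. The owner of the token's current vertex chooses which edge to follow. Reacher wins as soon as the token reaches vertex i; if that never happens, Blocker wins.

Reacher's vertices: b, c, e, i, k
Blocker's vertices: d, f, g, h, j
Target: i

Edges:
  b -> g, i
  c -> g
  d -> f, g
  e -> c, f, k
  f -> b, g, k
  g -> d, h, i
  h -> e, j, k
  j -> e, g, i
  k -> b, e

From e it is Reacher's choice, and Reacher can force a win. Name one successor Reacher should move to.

A0 = {i}
A1: add {b} — b (Reacher) has b→i.
A2: add {k} — k (Reacher) has k→b.
A3: add {e} — e (Reacher) has e→k.
A4 = A3; e.g. c (Reacher) has no edge into A3. Fixed point.
From e, successor k is in the attractor (rank 2); the other successors c, f are not.

k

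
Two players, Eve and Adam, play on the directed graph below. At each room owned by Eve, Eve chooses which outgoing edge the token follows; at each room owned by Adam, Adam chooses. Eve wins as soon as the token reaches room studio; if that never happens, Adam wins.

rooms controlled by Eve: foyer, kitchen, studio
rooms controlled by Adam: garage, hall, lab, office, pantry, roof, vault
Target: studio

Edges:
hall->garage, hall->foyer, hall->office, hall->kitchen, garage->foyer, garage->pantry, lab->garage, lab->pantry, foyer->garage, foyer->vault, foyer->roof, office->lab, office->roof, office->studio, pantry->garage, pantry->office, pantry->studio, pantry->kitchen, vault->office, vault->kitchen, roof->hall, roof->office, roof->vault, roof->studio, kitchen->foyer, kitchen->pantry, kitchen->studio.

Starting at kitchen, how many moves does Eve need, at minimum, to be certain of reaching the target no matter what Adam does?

A0 = {studio}
A1: add {kitchen} — kitchen (Eve) has kitchen→studio.
A2 = A1; e.g. hall (Adam) can still go to garage. Fixed point.
kitchen enters the attractor at level 1, so Eve can force the target in 1 move from there.

1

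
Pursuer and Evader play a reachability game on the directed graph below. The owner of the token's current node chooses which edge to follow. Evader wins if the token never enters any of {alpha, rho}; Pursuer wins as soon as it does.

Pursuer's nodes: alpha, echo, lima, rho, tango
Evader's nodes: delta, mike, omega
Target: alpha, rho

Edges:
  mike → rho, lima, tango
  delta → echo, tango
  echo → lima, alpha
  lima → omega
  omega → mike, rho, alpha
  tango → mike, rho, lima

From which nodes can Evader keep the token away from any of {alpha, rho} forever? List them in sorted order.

lima, mike, omega

A0 = {alpha, rho}
A1: add {echo, tango} — echo (Pursuer) has echo→alpha; tango (Pursuer) has tango→rho.
A2: add {delta} — delta (Evader): all of {echo, tango} already in.
A3 = A2; e.g. mike (Evader) can still go to lima. Fixed point.
Pursuer's attractor = {alpha, delta, echo, rho, tango}; Evader avoids the target exactly from the complement.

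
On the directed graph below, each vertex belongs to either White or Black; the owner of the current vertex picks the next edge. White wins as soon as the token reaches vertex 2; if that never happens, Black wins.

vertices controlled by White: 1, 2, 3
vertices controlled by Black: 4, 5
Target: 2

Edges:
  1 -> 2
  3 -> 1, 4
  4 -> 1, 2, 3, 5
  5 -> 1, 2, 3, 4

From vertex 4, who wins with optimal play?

Black

A0 = {2}
A1: add {1} — 1 (White) has 1→2.
A2: add {3} — 3 (White) has 3→1.
A3 = A2; e.g. 4 (Black) can still go to 5. Fixed point.
4 never enters the attractor, so Black can avoid the target forever.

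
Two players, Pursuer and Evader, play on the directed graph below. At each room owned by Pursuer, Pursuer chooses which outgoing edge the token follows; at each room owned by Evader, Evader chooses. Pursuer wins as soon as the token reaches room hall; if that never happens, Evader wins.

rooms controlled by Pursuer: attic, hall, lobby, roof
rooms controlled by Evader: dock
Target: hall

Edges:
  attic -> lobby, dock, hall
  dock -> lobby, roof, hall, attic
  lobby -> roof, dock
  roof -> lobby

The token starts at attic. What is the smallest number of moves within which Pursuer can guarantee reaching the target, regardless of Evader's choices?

A0 = {hall}
A1: add {attic} — attic (Pursuer) has attic→hall.
A2 = A1; e.g. lobby (Pursuer) has no edge into A1. Fixed point.
attic enters the attractor at level 1, so Pursuer can force the target in 1 move from there.

1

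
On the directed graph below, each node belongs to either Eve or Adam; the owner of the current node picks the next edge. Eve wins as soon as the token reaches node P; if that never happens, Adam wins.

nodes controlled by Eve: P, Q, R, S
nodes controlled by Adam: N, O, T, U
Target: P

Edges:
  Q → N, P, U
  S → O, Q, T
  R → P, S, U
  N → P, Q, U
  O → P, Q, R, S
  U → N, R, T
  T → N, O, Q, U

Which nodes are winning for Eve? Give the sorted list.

O, P, Q, R, S

A0 = {P}
A1: add {Q, R} — Q (Eve) has Q→P; R (Eve) has R→P.
A2: add {S} — S (Eve) has S→Q.
A3: add {O} — O (Adam): all of {P, Q, R, S} already in.
A4 = A3; e.g. N (Adam) can still go to U. Fixed point.
Eve's winning region = {O, P, Q, R, S}.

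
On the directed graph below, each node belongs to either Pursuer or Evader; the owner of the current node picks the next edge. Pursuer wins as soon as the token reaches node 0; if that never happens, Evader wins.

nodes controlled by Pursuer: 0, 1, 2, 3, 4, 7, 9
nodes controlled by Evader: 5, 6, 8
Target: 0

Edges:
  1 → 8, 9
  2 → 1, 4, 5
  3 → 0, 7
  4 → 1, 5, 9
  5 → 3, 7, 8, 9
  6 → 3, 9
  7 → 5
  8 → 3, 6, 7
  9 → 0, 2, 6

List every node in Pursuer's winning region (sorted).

A0 = {0}
A1: add {3, 9} — 3 (Pursuer) has 3→0; 9 (Pursuer) has 9→0.
A2: add {1, 4, 6} — 1 (Pursuer) has 1→9; 4 (Pursuer) has 4→9; 6 (Evader): all of {3, 9} already in.
A3: add {2} — 2 (Pursuer) has 2→1.
A4 = A3; e.g. 5 (Evader) can still go to 7. Fixed point.
Pursuer's winning region = {0, 1, 2, 3, 4, 6, 9}.

0, 1, 2, 3, 4, 6, 9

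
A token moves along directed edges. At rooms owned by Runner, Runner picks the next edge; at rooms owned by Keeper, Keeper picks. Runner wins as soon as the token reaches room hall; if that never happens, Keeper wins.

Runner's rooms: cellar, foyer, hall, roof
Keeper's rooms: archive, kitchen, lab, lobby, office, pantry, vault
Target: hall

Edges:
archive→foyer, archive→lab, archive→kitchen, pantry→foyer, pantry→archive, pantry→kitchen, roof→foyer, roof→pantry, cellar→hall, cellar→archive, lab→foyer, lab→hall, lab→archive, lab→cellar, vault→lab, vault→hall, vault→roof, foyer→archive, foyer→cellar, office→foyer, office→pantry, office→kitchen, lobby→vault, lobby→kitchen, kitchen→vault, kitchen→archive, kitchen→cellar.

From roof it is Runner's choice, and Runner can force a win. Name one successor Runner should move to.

A0 = {hall}
A1: add {cellar} — cellar (Runner) has cellar→hall.
A2: add {foyer} — foyer (Runner) has foyer→cellar.
A3: add {roof} — roof (Runner) has roof→foyer.
A4 = A3; e.g. lab (Keeper) can still go to archive. Fixed point.
From roof, successor foyer is in the attractor (rank 2); the other successor pantry is not.

foyer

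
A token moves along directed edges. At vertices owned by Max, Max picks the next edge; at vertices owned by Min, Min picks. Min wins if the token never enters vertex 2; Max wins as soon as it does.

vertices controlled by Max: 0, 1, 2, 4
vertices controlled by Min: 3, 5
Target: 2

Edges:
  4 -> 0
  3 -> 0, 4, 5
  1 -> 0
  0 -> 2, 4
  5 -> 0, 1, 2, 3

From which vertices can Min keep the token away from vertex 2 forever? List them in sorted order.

A0 = {2}
A1: add {0} — 0 (Max) has 0→2.
A2: add {1, 4} — 1 (Max) has 1→0; 4 (Max) has 4→0.
A3 = A2; e.g. 3 (Min) can still go to 5. Fixed point.
Max's attractor = {0, 1, 2, 4}; Min avoids the target exactly from the complement.

3, 5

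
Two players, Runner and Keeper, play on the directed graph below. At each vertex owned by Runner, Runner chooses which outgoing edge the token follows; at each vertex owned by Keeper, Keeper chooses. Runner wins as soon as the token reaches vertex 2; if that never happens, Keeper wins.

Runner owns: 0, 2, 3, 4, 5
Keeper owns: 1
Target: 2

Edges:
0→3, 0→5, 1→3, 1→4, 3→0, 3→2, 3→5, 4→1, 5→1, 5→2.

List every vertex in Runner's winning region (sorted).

0, 2, 3, 5

A0 = {2}
A1: add {3, 5} — 3 (Runner) has 3→2; 5 (Runner) has 5→2.
A2: add {0} — 0 (Runner) has 0→3.
A3 = A2; e.g. 1 (Keeper) can still go to 4. Fixed point.
Runner's winning region = {0, 2, 3, 5}.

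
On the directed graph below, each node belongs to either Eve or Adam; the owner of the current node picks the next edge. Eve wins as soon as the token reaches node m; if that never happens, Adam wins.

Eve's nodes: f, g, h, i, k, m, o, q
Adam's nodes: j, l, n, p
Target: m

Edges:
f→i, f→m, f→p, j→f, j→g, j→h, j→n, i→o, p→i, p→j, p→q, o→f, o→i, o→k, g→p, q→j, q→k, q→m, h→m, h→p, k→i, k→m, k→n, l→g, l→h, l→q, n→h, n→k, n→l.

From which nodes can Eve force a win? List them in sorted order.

A0 = {m}
A1: add {f, h, k, q} — f (Eve) has f→m; h (Eve) has h→m; k (Eve) has k→m; q (Eve) has q→m.
A2: add {o} — o (Eve) has o→f.
A3: add {i} — i (Eve) has i→o.
A4 = A3; e.g. g (Eve) has no edge into A3. Fixed point.
Eve's winning region = {f, h, i, k, m, o, q}.

f, h, i, k, m, o, q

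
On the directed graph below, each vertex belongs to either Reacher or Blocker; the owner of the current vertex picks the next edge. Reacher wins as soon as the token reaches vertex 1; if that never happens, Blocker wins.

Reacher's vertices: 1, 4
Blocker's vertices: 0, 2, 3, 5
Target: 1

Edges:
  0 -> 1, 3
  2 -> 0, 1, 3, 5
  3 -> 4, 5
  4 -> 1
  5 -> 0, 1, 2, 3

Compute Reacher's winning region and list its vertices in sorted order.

A0 = {1}
A1: add {4} — 4 (Reacher) has 4→1.
A2 = A1; e.g. 0 (Blocker) can still go to 3. Fixed point.
Reacher's winning region = {1, 4}.

1, 4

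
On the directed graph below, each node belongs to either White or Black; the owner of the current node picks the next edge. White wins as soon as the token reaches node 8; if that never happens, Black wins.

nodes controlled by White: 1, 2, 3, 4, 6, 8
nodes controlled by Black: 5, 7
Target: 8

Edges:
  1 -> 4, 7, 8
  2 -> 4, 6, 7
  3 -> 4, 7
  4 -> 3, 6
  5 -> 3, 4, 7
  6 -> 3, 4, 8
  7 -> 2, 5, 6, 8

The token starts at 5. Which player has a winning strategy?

Black

A0 = {8}
A1: add {1, 6} — 1 (White) has 1→8; 6 (White) has 6→8.
A2: add {2, 4} — 2 (White) has 2→6; 4 (White) has 4→6.
A3: add {3} — 3 (White) has 3→4.
A4 = A3; e.g. 5 (Black) can still go to 7. Fixed point.
5 never enters the attractor, so Black can avoid the target forever.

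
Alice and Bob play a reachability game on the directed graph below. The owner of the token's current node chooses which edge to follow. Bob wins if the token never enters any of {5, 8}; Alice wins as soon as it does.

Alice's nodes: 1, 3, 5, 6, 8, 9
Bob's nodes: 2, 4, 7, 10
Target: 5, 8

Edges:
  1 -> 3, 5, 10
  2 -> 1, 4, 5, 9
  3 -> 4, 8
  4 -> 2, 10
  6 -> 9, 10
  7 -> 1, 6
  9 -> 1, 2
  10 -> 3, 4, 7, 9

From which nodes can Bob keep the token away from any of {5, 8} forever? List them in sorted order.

2, 4, 10

A0 = {5, 8}
A1: add {1, 3} — 1 (Alice) has 1→5; 3 (Alice) has 3→8.
A2: add {9} — 9 (Alice) has 9→1.
A3: add {6} — 6 (Alice) has 6→9.
A4: add {7} — 7 (Bob): all of {1, 6} already in.
A5 = A4; e.g. 2 (Bob) can still go to 4. Fixed point.
Alice's attractor = {1, 3, 5, 6, 7, 8, 9}; Bob avoids the target exactly from the complement.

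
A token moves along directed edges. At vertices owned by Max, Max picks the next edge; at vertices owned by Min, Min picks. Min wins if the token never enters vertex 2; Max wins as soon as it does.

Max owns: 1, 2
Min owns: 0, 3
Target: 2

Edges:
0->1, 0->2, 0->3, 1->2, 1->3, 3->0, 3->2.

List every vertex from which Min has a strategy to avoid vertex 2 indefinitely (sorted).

A0 = {2}
A1: add {1} — 1 (Max) has 1→2.
A2 = A1; e.g. 0 (Min) can still go to 3. Fixed point.
Max's attractor = {1, 2}; Min avoids the target exactly from the complement.

0, 3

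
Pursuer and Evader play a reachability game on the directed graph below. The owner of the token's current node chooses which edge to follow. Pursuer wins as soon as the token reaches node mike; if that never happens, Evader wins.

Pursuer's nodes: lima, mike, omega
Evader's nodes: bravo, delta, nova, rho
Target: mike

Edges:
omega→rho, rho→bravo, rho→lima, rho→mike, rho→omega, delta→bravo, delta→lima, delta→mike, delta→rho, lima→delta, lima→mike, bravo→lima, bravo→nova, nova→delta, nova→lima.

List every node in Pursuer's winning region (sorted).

A0 = {mike}
A1: add {lima} — lima (Pursuer) has lima→mike.
A2 = A1; e.g. bravo (Evader) can still go to nova. Fixed point.
Pursuer's winning region = {lima, mike}.

lima, mike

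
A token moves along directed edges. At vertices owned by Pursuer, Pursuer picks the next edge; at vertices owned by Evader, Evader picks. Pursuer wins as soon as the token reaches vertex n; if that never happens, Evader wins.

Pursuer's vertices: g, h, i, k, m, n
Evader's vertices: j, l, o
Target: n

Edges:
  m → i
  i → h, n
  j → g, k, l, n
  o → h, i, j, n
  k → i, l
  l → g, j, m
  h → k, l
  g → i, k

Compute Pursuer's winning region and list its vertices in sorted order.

g, h, i, k, m, n

A0 = {n}
A1: add {i} — i (Pursuer) has i→n.
A2: add {g, k, m} — g (Pursuer) has g→i; k (Pursuer) has k→i; m (Pursuer) has m→i.
A3: add {h} — h (Pursuer) has h→k.
A4 = A3; e.g. j (Evader) can still go to l. Fixed point.
Pursuer's winning region = {g, h, i, k, m, n}.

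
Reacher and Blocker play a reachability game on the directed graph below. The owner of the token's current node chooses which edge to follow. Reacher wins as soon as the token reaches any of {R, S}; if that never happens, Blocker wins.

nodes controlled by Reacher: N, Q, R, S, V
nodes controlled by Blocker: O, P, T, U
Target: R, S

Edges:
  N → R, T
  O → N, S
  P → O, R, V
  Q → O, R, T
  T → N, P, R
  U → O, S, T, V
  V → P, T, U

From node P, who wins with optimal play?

Blocker

A0 = {R, S}
A1: add {N, Q} — N (Reacher) has N→R; Q (Reacher) has Q→R.
A2: add {O} — O (Blocker): all of {N, S} already in.
A3 = A2; e.g. P (Blocker) can still go to V. Fixed point.
P never enters the attractor, so Blocker can avoid the target forever.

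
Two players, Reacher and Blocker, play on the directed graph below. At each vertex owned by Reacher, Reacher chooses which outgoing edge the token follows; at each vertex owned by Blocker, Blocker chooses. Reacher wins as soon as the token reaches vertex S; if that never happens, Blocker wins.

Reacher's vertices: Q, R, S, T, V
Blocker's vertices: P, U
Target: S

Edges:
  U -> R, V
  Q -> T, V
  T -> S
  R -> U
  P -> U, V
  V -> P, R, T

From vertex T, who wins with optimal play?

Reacher

A0 = {S}
A1: add {T} — T (Reacher) has T→S.
T ∈ A1, so Reacher can force the target.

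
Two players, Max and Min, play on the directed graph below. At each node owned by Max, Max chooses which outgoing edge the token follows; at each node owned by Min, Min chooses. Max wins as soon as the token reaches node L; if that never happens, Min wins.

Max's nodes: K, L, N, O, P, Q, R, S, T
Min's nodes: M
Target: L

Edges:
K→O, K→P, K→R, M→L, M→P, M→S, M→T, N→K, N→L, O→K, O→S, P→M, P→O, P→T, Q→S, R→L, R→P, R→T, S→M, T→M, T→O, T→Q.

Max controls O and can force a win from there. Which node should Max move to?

K

A0 = {L}
A1: add {N, R} — N (Max) has N→L; R (Max) has R→L.
A2: add {K} — K (Max) has K→R.
A3: add {O} — O (Max) has O→K.
A4: add {P, T} — P (Max) has P→O; T (Max) has T→O.
A5 = A4; e.g. M (Min) can still go to S. Fixed point.
From O, successor K is in the attractor (rank 2); the other successor S is not.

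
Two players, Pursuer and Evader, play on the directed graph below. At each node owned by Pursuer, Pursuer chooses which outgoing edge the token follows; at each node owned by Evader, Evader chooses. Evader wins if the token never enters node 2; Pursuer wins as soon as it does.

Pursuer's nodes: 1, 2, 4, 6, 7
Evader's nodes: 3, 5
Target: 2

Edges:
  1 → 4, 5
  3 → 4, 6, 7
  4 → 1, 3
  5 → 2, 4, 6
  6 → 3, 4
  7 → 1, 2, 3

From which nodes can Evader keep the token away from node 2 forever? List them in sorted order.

1, 3, 4, 5, 6

A0 = {2}
A1: add {7} — 7 (Pursuer) has 7→2.
A2 = A1; e.g. 1 (Pursuer) has no edge into A1. Fixed point.
Pursuer's attractor = {2, 7}; Evader avoids the target exactly from the complement.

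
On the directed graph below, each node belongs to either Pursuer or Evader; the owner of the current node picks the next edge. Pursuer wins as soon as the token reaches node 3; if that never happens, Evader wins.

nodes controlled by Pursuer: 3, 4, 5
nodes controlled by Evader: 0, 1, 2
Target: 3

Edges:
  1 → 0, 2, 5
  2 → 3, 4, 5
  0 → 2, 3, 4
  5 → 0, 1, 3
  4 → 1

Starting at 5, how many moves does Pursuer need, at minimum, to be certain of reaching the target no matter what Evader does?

A0 = {3}
A1: add {5} — 5 (Pursuer) has 5→3.
A2 = A1; e.g. 0 (Evader) can still go to 2. Fixed point.
5 enters the attractor at level 1, so Pursuer can force the target in 1 move from there.

1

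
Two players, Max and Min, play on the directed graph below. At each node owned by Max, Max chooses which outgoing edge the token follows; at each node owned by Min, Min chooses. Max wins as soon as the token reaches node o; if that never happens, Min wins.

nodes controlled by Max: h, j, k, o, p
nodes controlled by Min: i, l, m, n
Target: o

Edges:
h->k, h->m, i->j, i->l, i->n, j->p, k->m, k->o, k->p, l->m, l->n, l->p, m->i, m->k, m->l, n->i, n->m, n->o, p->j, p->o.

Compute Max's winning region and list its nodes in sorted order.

h, j, k, o, p

A0 = {o}
A1: add {k, p} — k (Max) has k→o; p (Max) has p→o.
A2: add {h, j} — h (Max) has h→k; j (Max) has j→p.
A3 = A2; e.g. i (Min) can still go to l. Fixed point.
Max's winning region = {h, j, k, o, p}.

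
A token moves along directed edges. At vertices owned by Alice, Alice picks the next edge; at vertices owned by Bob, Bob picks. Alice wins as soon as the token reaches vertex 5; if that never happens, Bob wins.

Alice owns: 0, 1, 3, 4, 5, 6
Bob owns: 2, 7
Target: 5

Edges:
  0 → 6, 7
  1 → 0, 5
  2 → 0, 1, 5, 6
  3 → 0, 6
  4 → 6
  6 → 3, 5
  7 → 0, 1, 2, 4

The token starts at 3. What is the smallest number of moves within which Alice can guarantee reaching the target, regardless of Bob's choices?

2

A0 = {5}
A1: add {1, 6} — 1 (Alice) has 1→5; 6 (Alice) has 6→5.
A2: add {0, 3, 4} — 0 (Alice) has 0→6; 3 (Alice) has 3→6; 4 (Alice) has 4→6.
3 enters the attractor at level 2, so Alice can force the target in 2 moves from there.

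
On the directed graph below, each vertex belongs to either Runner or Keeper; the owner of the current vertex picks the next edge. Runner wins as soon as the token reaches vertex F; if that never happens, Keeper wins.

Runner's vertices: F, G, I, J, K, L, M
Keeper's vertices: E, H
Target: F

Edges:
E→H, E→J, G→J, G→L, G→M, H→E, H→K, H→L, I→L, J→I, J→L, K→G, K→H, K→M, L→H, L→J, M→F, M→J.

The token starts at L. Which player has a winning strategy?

A0 = {F}
A1: add {M} — M (Runner) has M→F.
A2: add {G, K} — G (Runner) has G→M; K (Runner) has K→M.
A3 = A2; e.g. E (Keeper) can still go to H. Fixed point.
L never enters the attractor, so Keeper can avoid the target forever.

Keeper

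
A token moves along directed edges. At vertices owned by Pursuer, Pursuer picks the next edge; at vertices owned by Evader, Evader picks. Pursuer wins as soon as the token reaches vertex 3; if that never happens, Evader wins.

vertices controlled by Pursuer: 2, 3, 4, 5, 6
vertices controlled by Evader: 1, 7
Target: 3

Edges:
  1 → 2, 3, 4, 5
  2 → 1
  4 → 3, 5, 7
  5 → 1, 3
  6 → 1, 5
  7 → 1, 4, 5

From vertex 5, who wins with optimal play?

A0 = {3}
A1: add {4, 5} — 4 (Pursuer) has 4→3; 5 (Pursuer) has 5→3.
5 ∈ A1, so Pursuer can force the target.

Pursuer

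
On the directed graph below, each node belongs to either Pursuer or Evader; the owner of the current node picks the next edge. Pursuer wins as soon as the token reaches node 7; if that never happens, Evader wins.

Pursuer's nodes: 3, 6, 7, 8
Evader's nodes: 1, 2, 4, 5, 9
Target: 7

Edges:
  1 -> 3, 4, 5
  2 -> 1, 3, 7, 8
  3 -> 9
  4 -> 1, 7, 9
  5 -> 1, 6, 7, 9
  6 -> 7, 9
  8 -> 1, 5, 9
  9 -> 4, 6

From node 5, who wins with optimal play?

A0 = {7}
A1: add {6} — 6 (Pursuer) has 6→7.
A2 = A1; e.g. 1 (Evader) can still go to 3. Fixed point.
5 never enters the attractor, so Evader can avoid the target forever.

Evader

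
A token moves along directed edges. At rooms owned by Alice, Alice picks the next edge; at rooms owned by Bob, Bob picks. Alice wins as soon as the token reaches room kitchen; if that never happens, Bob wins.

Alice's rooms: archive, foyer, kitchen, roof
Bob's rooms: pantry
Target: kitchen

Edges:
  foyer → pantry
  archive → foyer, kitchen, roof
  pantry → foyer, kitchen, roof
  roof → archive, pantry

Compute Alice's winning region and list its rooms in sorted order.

archive, kitchen, roof

A0 = {kitchen}
A1: add {archive} — archive (Alice) has archive→kitchen.
A2: add {roof} — roof (Alice) has roof→archive.
A3 = A2; e.g. foyer (Alice) has no edge into A2. Fixed point.
Alice's winning region = {archive, kitchen, roof}.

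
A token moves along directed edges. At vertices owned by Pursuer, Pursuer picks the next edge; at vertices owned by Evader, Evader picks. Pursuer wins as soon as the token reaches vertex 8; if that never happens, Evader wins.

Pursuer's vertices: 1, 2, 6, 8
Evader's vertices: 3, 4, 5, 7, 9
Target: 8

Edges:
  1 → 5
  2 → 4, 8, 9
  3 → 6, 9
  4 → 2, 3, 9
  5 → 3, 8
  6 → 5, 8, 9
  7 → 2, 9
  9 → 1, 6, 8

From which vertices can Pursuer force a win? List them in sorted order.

A0 = {8}
A1: add {2, 6} — 2 (Pursuer) has 2→8; 6 (Pursuer) has 6→8.
A2 = A1; e.g. 1 (Pursuer) has no edge into A1. Fixed point.
Pursuer's winning region = {2, 6, 8}.

2, 6, 8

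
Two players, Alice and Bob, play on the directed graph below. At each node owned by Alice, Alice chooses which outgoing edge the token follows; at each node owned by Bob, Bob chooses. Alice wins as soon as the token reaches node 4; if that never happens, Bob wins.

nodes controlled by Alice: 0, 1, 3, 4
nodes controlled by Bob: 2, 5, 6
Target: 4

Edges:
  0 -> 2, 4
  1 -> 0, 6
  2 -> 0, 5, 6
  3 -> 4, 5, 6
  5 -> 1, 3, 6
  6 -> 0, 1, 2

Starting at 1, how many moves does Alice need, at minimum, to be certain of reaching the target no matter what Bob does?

A0 = {4}
A1: add {0, 3} — 0 (Alice) has 0→4; 3 (Alice) has 3→4.
A2: add {1} — 1 (Alice) has 1→0.
A3 = A2; e.g. 2 (Bob) can still go to 5. Fixed point.
1 enters the attractor at level 2, so Alice can force the target in 2 moves from there.

2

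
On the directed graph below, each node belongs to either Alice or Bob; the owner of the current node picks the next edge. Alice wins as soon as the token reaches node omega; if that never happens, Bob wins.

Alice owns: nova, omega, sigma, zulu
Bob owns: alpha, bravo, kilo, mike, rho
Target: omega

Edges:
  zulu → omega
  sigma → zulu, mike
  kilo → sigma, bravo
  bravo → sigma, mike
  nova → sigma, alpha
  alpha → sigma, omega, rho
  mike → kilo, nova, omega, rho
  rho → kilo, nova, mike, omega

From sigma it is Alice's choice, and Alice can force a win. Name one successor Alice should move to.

A0 = {omega}
A1: add {zulu} — zulu (Alice) has zulu→omega.
A2: add {sigma} — sigma (Alice) has sigma→zulu.
A3: add {nova} — nova (Alice) has nova→sigma.
A4 = A3; e.g. kilo (Bob) can still go to bravo. Fixed point.
From sigma, successor zulu is in the attractor (rank 1); the other successor mike is not.

zulu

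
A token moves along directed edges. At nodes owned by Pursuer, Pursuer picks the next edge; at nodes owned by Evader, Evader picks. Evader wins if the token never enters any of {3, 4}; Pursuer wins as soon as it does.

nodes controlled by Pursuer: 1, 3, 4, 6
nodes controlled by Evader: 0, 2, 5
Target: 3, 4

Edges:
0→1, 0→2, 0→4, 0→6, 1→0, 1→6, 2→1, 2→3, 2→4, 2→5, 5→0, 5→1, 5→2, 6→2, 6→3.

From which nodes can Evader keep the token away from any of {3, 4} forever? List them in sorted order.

0, 2, 5

A0 = {3, 4}
A1: add {6} — 6 (Pursuer) has 6→3.
A2: add {1} — 1 (Pursuer) has 1→6.
A3 = A2; e.g. 0 (Evader) can still go to 2. Fixed point.
Pursuer's attractor = {1, 3, 4, 6}; Evader avoids the target exactly from the complement.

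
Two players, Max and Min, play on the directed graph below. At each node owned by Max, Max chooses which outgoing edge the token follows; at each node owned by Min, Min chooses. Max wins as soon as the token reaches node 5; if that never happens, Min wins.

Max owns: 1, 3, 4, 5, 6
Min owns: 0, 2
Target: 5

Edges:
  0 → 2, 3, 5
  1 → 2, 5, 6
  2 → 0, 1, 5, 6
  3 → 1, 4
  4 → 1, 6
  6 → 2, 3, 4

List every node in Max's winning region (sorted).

A0 = {5}
A1: add {1} — 1 (Max) has 1→5.
A2: add {3, 4} — 3 (Max) has 3→1; 4 (Max) has 4→1.
A3: add {6} — 6 (Max) has 6→3.
A4 = A3; e.g. 0 (Min) can still go to 2. Fixed point.
Max's winning region = {1, 3, 4, 5, 6}.

1, 3, 4, 5, 6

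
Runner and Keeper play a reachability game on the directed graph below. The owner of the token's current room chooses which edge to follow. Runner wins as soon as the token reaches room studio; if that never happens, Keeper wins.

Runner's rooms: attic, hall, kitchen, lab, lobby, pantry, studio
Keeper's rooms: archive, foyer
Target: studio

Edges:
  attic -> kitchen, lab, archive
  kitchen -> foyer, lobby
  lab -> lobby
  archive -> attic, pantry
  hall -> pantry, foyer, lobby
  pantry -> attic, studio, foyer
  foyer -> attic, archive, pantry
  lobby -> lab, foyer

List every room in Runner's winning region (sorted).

hall, pantry, studio

A0 = {studio}
A1: add {pantry} — pantry (Runner) has pantry→studio.
A2: add {hall} — hall (Runner) has hall→pantry.
A3 = A2; e.g. attic (Runner) has no edge into A2. Fixed point.
Runner's winning region = {hall, pantry, studio}.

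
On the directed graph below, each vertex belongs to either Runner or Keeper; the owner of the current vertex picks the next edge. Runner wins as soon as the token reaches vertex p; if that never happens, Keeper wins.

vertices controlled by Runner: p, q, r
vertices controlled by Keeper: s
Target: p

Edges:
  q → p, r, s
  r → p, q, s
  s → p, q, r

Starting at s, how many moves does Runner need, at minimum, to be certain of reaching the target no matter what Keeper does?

2

A0 = {p}
A1: add {q, r} — q (Runner) has q→p; r (Runner) has r→p.
A2: add {s} — s (Keeper): all of {p, q, r} already in.
A2 = all vertices. Fixed point.
s enters the attractor at level 2, so Runner can force the target in 2 moves from there.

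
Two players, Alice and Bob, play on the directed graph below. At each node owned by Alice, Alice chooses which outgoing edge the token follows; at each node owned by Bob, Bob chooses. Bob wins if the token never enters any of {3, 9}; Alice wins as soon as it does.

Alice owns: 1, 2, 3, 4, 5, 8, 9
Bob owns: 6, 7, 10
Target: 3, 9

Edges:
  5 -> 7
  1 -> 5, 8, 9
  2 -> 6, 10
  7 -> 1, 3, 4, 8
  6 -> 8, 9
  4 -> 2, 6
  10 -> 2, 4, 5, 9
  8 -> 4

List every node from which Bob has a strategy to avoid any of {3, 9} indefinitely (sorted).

2, 4, 5, 6, 7, 8, 10

A0 = {3, 9}
A1: add {1} — 1 (Alice) has 1→9.
A2 = A1; e.g. 2 (Alice) has no edge into A1. Fixed point.
Alice's attractor = {1, 3, 9}; Bob avoids the target exactly from the complement.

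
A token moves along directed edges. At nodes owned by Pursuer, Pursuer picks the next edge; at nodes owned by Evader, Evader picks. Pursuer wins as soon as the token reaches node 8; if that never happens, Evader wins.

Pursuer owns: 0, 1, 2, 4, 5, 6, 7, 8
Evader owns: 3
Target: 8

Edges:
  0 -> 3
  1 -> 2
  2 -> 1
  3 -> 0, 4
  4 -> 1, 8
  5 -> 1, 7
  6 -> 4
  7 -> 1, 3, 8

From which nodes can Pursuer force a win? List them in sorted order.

A0 = {8}
A1: add {4, 7} — 4 (Pursuer) has 4→8; 7 (Pursuer) has 7→8.
A2: add {5, 6} — 5 (Pursuer) has 5→7; 6 (Pursuer) has 6→4.
A3 = A2; e.g. 0 (Pursuer) has no edge into A2. Fixed point.
Pursuer's winning region = {4, 5, 6, 7, 8}.

4, 5, 6, 7, 8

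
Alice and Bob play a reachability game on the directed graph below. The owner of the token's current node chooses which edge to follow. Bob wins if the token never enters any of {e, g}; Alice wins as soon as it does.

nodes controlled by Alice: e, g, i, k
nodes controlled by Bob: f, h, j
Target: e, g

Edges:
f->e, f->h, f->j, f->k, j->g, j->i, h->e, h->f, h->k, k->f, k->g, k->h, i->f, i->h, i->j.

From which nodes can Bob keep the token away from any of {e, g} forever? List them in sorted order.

f, h, i, j

A0 = {e, g}
A1: add {k} — k (Alice) has k→g.
A2 = A1; e.g. f (Bob) can still go to h. Fixed point.
Alice's attractor = {e, g, k}; Bob avoids the target exactly from the complement.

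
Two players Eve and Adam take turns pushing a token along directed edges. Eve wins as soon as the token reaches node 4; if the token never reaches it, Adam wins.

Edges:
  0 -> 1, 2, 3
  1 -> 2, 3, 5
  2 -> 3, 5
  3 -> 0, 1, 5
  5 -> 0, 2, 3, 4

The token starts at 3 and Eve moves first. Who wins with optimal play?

Adam

Track states (vertex, player-to-move).
A0 = {(4,Eve), (4,Adam)}
A1: add {(5,Eve)}.
A2 = A1; e.g. (0,Eve) stays out. (3,Eve) never enters ⇒ Adam avoids the target.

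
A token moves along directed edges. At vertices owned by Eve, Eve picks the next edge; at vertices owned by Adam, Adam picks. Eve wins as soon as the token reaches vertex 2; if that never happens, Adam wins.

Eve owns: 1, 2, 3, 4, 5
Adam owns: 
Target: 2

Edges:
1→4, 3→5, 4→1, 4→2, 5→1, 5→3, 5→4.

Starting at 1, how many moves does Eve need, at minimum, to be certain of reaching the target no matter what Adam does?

2

A0 = {2}
A1: add {4} — 4 (Eve) has 4→2.
A2: add {1, 5} — 1 (Eve) has 1→4; 5 (Eve) has 5→4.
1 enters the attractor at level 2, so Eve can force the target in 2 moves from there.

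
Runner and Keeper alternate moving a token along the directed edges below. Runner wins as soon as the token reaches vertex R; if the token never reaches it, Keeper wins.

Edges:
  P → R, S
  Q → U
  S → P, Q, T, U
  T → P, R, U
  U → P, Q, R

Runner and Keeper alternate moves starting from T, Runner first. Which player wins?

Runner

Track states (vertex, player-to-move).
A0 = {(R,Runner), (R,Keeper)}
A1: add {(P,Runner), (T,Runner), (U,Runner)}.
(T,Runner) ∈ A1 ⇒ Runner forces the target.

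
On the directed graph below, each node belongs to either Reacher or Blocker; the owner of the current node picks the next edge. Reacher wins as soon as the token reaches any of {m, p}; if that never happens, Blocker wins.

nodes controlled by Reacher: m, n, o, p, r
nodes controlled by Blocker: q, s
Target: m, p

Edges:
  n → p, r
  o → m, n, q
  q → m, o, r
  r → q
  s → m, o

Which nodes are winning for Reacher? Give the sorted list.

A0 = {m, p}
A1: add {n, o} — n (Reacher) has n→p; o (Reacher) has o→m.
A2: add {s} — s (Blocker): all of {m, o} already in.
A3 = A2; e.g. q (Blocker) can still go to r. Fixed point.
Reacher's winning region = {m, n, o, p, s}.

m, n, o, p, s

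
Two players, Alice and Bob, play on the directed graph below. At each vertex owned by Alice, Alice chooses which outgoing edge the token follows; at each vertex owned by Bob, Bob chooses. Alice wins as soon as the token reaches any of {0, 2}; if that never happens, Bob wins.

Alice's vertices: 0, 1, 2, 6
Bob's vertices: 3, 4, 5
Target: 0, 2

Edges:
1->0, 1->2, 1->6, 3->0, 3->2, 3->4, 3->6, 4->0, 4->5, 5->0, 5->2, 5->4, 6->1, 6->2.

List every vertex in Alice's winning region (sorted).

0, 1, 2, 6

A0 = {0, 2}
A1: add {1, 6} — 1 (Alice) has 1→0; 6 (Alice) has 6→2.
A2 = A1; e.g. 3 (Bob) can still go to 4. Fixed point.
Alice's winning region = {0, 1, 2, 6}.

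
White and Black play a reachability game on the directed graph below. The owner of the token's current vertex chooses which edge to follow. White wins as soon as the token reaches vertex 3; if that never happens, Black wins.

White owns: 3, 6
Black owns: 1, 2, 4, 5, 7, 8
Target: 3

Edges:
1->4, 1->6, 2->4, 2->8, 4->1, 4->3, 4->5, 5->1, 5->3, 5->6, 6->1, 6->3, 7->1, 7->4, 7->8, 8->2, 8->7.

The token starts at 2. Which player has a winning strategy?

A0 = {3}
A1: add {6} — 6 (White) has 6→3.
A2 = A1; e.g. 1 (Black) can still go to 4. Fixed point.
2 never enters the attractor, so Black can avoid the target forever.

Black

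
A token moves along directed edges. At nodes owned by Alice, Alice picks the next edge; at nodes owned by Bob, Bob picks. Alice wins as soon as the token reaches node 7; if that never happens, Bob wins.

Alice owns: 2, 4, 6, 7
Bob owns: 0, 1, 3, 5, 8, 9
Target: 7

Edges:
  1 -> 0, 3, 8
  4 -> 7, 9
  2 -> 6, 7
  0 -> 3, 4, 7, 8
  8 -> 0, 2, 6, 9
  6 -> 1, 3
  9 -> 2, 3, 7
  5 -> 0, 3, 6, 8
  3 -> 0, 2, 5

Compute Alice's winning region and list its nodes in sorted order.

A0 = {7}
A1: add {2, 4} — 2 (Alice) has 2→7; 4 (Alice) has 4→7.
A2 = A1; e.g. 0 (Bob) can still go to 3. Fixed point.
Alice's winning region = {2, 4, 7}.

2, 4, 7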